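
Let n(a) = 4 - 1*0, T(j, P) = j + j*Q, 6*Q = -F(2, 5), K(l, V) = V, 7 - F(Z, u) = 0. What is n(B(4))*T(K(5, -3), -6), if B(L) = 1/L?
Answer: 2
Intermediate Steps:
F(Z, u) = 7 (F(Z, u) = 7 - 1*0 = 7 + 0 = 7)
B(L) = 1/L
Q = -7/6 (Q = (-1*7)/6 = (⅙)*(-7) = -7/6 ≈ -1.1667)
T(j, P) = -j/6 (T(j, P) = j + j*(-7/6) = j - 7*j/6 = -j/6)
n(a) = 4 (n(a) = 4 + 0 = 4)
n(B(4))*T(K(5, -3), -6) = 4*(-⅙*(-3)) = 4*(½) = 2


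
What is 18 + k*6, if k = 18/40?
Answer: 207/10 ≈ 20.700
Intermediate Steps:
k = 9/20 (k = 18*(1/40) = 9/20 ≈ 0.45000)
18 + k*6 = 18 + (9/20)*6 = 18 + 27/10 = 207/10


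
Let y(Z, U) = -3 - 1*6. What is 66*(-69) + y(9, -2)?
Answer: -4563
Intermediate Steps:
y(Z, U) = -9 (y(Z, U) = -3 - 6 = -9)
66*(-69) + y(9, -2) = 66*(-69) - 9 = -4554 - 9 = -4563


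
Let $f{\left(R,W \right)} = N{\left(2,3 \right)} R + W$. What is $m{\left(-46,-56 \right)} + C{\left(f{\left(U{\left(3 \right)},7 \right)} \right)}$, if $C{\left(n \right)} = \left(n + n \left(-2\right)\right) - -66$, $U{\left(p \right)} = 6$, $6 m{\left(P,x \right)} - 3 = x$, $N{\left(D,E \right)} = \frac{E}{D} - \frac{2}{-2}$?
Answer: $\frac{211}{6} \approx 35.167$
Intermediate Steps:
$N{\left(D,E \right)} = 1 + \frac{E}{D}$ ($N{\left(D,E \right)} = \frac{E}{D} - -1 = \frac{E}{D} + 1 = 1 + \frac{E}{D}$)
$m{\left(P,x \right)} = \frac{1}{2} + \frac{x}{6}$
$f{\left(R,W \right)} = W + \frac{5 R}{2}$ ($f{\left(R,W \right)} = \frac{2 + 3}{2} R + W = \frac{1}{2} \cdot 5 R + W = \frac{5 R}{2} + W = W + \frac{5 R}{2}$)
$C{\left(n \right)} = 66 - n$ ($C{\left(n \right)} = \left(n - 2 n\right) + 66 = - n + 66 = 66 - n$)
$m{\left(-46,-56 \right)} + C{\left(f{\left(U{\left(3 \right)},7 \right)} \right)} = \left(\frac{1}{2} + \frac{1}{6} \left(-56\right)\right) + \left(66 - \left(7 + \frac{5}{2} \cdot 6\right)\right) = \left(\frac{1}{2} - \frac{28}{3}\right) + \left(66 - \left(7 + 15\right)\right) = - \frac{53}{6} + \left(66 - 22\right) = - \frac{53}{6} + 44 = \frac{211}{6}$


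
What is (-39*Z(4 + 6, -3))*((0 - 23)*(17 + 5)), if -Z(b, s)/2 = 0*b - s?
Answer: -118404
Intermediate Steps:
Z(b, s) = 2*s (Z(b, s) = -2*(0*b - s) = -2*(0 - s) = -(-2)*s = 2*s)
(-39*Z(4 + 6, -3))*((0 - 23)*(17 + 5)) = (-78*(-3))*((0 - 23)*(17 + 5)) = (-39*(-6))*(-23*22) = 234*(-506) = -118404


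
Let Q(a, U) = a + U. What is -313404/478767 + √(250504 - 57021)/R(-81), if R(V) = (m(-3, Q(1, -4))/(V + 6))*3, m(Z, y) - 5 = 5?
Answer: -104468/159589 - 5*√193483/2 ≈ -1100.3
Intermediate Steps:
Q(a, U) = U + a
m(Z, y) = 10 (m(Z, y) = 5 + 5 = 10)
R(V) = 30/(6 + V) (R(V) = (10/(V + 6))*3 = (10/(6 + V))*3 = 30/(6 + V))
-313404/478767 + √(250504 - 57021)/R(-81) = -313404/478767 + √(250504 - 57021)/((30/(6 - 81))) = -313404*1/478767 + √193483/((30/(-75))) = -104468/159589 + √193483/((30*(-1/75))) = -104468/159589 + √193483/(-⅖) = -104468/159589 + √193483*(-5/2) = -104468/159589 - 5*√193483/2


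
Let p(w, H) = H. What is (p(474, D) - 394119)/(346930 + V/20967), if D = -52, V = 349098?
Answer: -2754861119/2424810136 ≈ -1.1361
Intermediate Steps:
(p(474, D) - 394119)/(346930 + V/20967) = (-52 - 394119)/(346930 + 349098/20967) = -394171/(346930 + 349098*(1/20967)) = -394171/(346930 + 116366/6989) = -394171/2424810136/6989 = -394171*6989/2424810136 = -2754861119/2424810136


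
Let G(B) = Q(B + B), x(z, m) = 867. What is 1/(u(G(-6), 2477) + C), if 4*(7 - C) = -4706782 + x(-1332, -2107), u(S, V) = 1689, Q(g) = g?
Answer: 4/4712699 ≈ 8.4877e-7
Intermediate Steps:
G(B) = 2*B (G(B) = B + B = 2*B)
C = 4705943/4 (C = 7 - (-4706782 + 867)/4 = 7 - ¼*(-4705915) = 7 + 4705915/4 = 4705943/4 ≈ 1.1765e+6)
1/(u(G(-6), 2477) + C) = 1/(1689 + 4705943/4) = 1/(4712699/4) = 4/4712699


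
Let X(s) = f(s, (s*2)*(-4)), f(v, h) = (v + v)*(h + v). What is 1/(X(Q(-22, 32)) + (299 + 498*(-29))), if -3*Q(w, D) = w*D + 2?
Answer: -1/780727 ≈ -1.2809e-6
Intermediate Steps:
Q(w, D) = -2/3 - D*w/3 (Q(w, D) = -(w*D + 2)/3 = -(D*w + 2)/3 = -(2 + D*w)/3 = -2/3 - D*w/3)
f(v, h) = 2*v*(h + v) (f(v, h) = (2*v)*(h + v) = 2*v*(h + v))
X(s) = -14*s**2 (X(s) = 2*s*((s*2)*(-4) + s) = 2*s*((2*s)*(-4) + s) = 2*s*(-8*s + s) = 2*s*(-7*s) = -14*s**2)
1/(X(Q(-22, 32)) + (299 + 498*(-29))) = 1/(-14*(-2/3 - 1/3*32*(-22))**2 + (299 + 498*(-29))) = 1/(-14*(-2/3 + 704/3)**2 + (299 - 14442)) = 1/(-14*234**2 - 14143) = 1/(-14*54756 - 14143) = 1/(-766584 - 14143) = 1/(-780727) = -1/780727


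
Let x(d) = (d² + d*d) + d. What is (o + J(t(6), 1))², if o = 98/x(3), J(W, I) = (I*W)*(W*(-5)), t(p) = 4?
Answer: 51076/9 ≈ 5675.1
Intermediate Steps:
x(d) = d + 2*d² (x(d) = (d² + d²) + d = 2*d² + d = d + 2*d²)
J(W, I) = -5*I*W² (J(W, I) = (I*W)*(-5*W) = -5*I*W²)
o = 14/3 (o = 98/((3*(1 + 2*3))) = 98/((3*(1 + 6))) = 98/((3*7)) = 98/21 = 98*(1/21) = 14/3 ≈ 4.6667)
(o + J(t(6), 1))² = (14/3 - 5*1*4²)² = (14/3 - 5*1*16)² = (14/3 - 80)² = (-226/3)² = 51076/9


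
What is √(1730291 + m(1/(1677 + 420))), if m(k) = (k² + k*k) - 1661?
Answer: 2*√1900373279918/2097 ≈ 1314.8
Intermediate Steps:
m(k) = -1661 + 2*k² (m(k) = (k² + k²) - 1661 = 2*k² - 1661 = -1661 + 2*k²)
√(1730291 + m(1/(1677 + 420))) = √(1730291 + (-1661 + 2*(1/(1677 + 420))²)) = √(1730291 + (-1661 + 2*(1/2097)²)) = √(1730291 + (-1661 + 2*(1/4397409))) = √(1730291 + (-1661 + 2/4397409)) = √(1730291 - 7304096347/4397409) = √(7601493119672/4397409) = 2*√1900373279918/2097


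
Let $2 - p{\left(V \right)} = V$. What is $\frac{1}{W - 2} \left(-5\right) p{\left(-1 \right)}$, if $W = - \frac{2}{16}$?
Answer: $\frac{120}{17} \approx 7.0588$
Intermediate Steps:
$W = - \frac{1}{8}$ ($W = \left(-2\right) \frac{1}{16} = - \frac{1}{8} \approx -0.125$)
$p{\left(V \right)} = 2 - V$
$\frac{1}{W - 2} \left(-5\right) p{\left(-1 \right)} = \frac{1}{- \frac{1}{8} - 2} \left(-5\right) \left(2 - -1\right) = \frac{1}{- \frac{17}{8}} \left(-5\right) \left(2 + 1\right) = \left(- \frac{8}{17}\right) \left(-5\right) 3 = \frac{40}{17} \cdot 3 = \frac{120}{17}$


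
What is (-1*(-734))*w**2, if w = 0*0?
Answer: 0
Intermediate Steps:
w = 0
(-1*(-734))*w**2 = -1*(-734)*0**2 = 734*0 = 0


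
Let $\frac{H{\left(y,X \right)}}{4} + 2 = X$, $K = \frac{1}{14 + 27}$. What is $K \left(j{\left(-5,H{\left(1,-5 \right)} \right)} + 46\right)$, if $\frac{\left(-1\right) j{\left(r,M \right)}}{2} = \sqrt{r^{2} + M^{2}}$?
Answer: $\frac{46}{41} - \frac{2 \sqrt{809}}{41} \approx -0.26551$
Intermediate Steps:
$K = \frac{1}{41} \approx 0.02439$
$H{\left(y,X \right)} = -8 + 4 X$
$j{\left(r,M \right)} = - 2 \sqrt{M^{2} + r^{2}}$ ($j{\left(r,M \right)} = - 2 \sqrt{r^{2} + M^{2}} = - 2 \sqrt{M^{2} + r^{2}}$)
$K \left(j{\left(-5,H{\left(1,-5 \right)} \right)} + 46\right) = \frac{- 2 \sqrt{\left(-8 + 4 \left(-5\right)\right)^{2} + \left(-5\right)^{2}} + 46}{41} = \frac{- 2 \sqrt{\left(-8 - 20\right)^{2} + 25} + 46}{41} = \frac{- 2 \sqrt{\left(-28\right)^{2} + 25} + 46}{41} = \frac{- 2 \sqrt{784 + 25} + 46}{41} = \frac{- 2 \sqrt{809} + 46}{41} = \frac{46 - 2 \sqrt{809}}{41} = \frac{46}{41} - \frac{2 \sqrt{809}}{41}$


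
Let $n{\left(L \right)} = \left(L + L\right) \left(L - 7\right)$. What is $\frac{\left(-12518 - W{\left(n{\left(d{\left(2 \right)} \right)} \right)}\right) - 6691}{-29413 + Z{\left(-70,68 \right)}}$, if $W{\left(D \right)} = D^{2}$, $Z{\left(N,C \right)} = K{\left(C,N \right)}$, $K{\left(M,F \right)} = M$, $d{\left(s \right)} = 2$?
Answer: $\frac{19609}{29345} \approx 0.66822$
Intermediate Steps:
$n{\left(L \right)} = 2 L \left(-7 + L\right)$
$Z{\left(N,C \right)} = C$
$\frac{\left(-12518 - W{\left(n{\left(d{\left(2 \right)} \right)} \right)}\right) - 6691}{-29413 + Z{\left(-70,68 \right)}} = \frac{\left(-12518 - \left(2 \cdot 2 \left(-7 + 2\right)\right)^{2}\right) - 6691}{-29413 + 68} = \frac{\left(-12518 - \left(2 \cdot 2 \left(-5\right)\right)^{2}\right) - 6691}{-29345} = \left(\left(-12518 - \left(-20\right)^{2}\right) - 6691\right) \left(- \frac{1}{29345}\right) = \left(\left(-12518 - 400\right) - 6691\right) \left(- \frac{1}{29345}\right) = \left(-12918 - 6691\right) \left(- \frac{1}{29345}\right) = \left(-19609\right) \left(- \frac{1}{29345}\right) = \frac{19609}{29345}$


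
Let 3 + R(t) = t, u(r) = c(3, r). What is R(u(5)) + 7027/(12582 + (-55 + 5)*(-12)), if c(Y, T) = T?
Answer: 33391/13182 ≈ 2.5331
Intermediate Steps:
u(r) = r
R(t) = -3 + t
R(u(5)) + 7027/(12582 + (-55 + 5)*(-12)) = (-3 + 5) + 7027/(12582 + (-55 + 5)*(-12)) = 2 + 7027/(12582 - 50*(-12)) = 2 + 7027/(12582 + 600) = 2 + 7027/13182 = 33391/13182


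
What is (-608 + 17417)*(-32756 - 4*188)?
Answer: -563235972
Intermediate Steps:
(-608 + 17417)*(-32756 - 4*188) = 16809*(-32756 - 752) = 16809*(-33508) = -563235972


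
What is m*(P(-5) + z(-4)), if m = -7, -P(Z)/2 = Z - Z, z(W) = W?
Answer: 28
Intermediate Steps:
P(Z) = 0 (P(Z) = -2*(Z - Z) = -2*0 = 0)
m*(P(-5) + z(-4)) = -7*(0 - 4) = -7*(-4) = 28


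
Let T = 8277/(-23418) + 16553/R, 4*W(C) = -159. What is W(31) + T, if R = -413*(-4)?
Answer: -48492719/1611939 ≈ -30.083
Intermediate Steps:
R = 1652
W(C) = -159/4 (W(C) = (1/4)*(-159) = -159/4)
T = 62327425/6447756 (T = 8277/(-23418) + 16553/1652 = 8277*(-1/23418) + 16553*(1/1652) = -2759/7806 + 16553/1652 = 62327425/6447756 ≈ 9.6665)
W(31) + T = -159/4 + 62327425/6447756 = -48492719/1611939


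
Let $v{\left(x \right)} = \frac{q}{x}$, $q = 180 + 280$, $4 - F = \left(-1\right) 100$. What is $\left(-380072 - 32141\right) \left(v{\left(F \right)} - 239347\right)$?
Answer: $\frac{2565163163191}{26} \approx 9.866 \cdot 10^{10}$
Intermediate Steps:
$F = 104$ ($F = 4 - \left(-1\right) 100 = 4 - -100 = 4 + 100 = 104$)
$q = 460$
$v{\left(x \right)} = \frac{460}{x}$
$\left(-380072 - 32141\right) \left(v{\left(F \right)} - 239347\right) = \left(-380072 - 32141\right) \left(\frac{460}{104} - 239347\right) = - 412213 \left(460 \cdot \frac{1}{104} - 239347\right) = - 412213 \left(\frac{115}{26} - 239347\right) = \left(-412213\right) \left(- \frac{6222907}{26}\right) = \frac{2565163163191}{26}$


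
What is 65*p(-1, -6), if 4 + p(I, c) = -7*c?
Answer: 2470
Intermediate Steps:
p(I, c) = -4 - 7*c
65*p(-1, -6) = 65*(-4 - 7*(-6)) = 65*(-4 + 42) = 65*38 = 2470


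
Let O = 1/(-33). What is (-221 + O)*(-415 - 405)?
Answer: 5981080/33 ≈ 1.8124e+5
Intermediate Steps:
O = -1/33 ≈ -0.030303
(-221 + O)*(-415 - 405) = (-221 - 1/33)*(-415 - 405) = -7294/33*(-820) = 5981080/33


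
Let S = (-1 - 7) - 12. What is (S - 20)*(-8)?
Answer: 320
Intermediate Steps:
S = -20 (S = -8 - 12 = -20)
(S - 20)*(-8) = (-20 - 20)*(-8) = -40*(-8) = 320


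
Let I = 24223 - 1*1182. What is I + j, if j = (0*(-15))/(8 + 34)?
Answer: 23041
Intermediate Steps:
j = 0 (j = 0/42 = 0*(1/42) = 0)
I = 23041 (I = 24223 - 1182 = 23041)
I + j = 23041 + 0 = 23041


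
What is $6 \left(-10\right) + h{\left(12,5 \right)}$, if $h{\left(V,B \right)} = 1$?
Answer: $-59$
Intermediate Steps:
$6 \left(-10\right) + h{\left(12,5 \right)} = 6 \left(-10\right) + 1 = -60 + 1 = -59$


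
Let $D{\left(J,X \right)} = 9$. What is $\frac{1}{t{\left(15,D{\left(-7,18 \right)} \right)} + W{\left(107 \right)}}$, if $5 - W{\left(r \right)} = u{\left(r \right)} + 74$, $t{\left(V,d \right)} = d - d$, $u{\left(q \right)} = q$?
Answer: $- \frac{1}{176} \approx -0.0056818$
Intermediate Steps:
$t{\left(V,d \right)} = 0$
$W{\left(r \right)} = -69 - r$ ($W{\left(r \right)} = 5 - \left(r + 74\right) = 5 - \left(74 + r\right) = -69 - r$)
$\frac{1}{t{\left(15,D{\left(-7,18 \right)} \right)} + W{\left(107 \right)}} = \frac{1}{0 - 176} = \frac{1}{-176} = - \frac{1}{176}$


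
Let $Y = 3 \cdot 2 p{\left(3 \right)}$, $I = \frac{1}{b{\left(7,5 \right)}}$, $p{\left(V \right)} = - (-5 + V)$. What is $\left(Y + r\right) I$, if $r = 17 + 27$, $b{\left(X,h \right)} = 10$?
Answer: $\frac{28}{5} \approx 5.6$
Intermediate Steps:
$r = 44$
$p{\left(V \right)} = 5 - V$
$I = \frac{1}{10} \approx 0.1$
$Y = 12$ ($Y = 3 \cdot 2 \left(5 - 3\right) = 6 \left(5 - 3\right) = 6 \cdot 2 = 12$)
$\left(Y + r\right) I = \left(12 + 44\right) \frac{1}{10} = 56 \cdot \frac{1}{10} = \frac{28}{5}$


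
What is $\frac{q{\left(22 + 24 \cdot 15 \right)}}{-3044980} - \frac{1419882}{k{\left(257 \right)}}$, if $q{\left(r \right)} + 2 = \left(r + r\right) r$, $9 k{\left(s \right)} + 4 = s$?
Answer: $- \frac{845906184093}{16747390} \approx -50510.0$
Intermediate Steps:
$k{\left(s \right)} = - \frac{4}{9} + \frac{s}{9}$
$q{\left(r \right)} = -2 + 2 r^{2}$ ($q{\left(r \right)} = -2 + \left(r + r\right) r = -2 + 2 r r = -2 + 2 r^{2}$)
$\frac{q{\left(22 + 24 \cdot 15 \right)}}{-3044980} - \frac{1419882}{k{\left(257 \right)}} = \frac{-2 + 2 \left(22 + 24 \cdot 15\right)^{2}}{-3044980} - \frac{1419882}{- \frac{4}{9} + \frac{1}{9} \cdot 257} = \left(-2 + 2 \left(22 + 360\right)^{2}\right) \left(- \frac{1}{3044980}\right) - \frac{1419882}{- \frac{4}{9} + \frac{257}{9}} = \left(-2 + 2 \cdot 382^{2}\right) \left(- \frac{1}{3044980}\right) - \frac{1419882}{\frac{253}{9}} = \left(-2 + 2 \cdot 145924\right) \left(- \frac{1}{3044980}\right) - \frac{555606}{11} = \left(-2 + 291848\right) \left(- \frac{1}{3044980}\right) - \frac{555606}{11} = 291846 \left(- \frac{1}{3044980}\right) - \frac{555606}{11} = - \frac{145923}{1522490} - \frac{555606}{11} = - \frac{845906184093}{16747390}$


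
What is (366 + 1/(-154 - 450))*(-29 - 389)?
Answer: -46202167/302 ≈ -1.5299e+5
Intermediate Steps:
(366 + 1/(-154 - 450))*(-29 - 389) = (366 + 1/(-604))*(-418) = (366 - 1/604)*(-418) = (221063/604)*(-418) = -46202167/302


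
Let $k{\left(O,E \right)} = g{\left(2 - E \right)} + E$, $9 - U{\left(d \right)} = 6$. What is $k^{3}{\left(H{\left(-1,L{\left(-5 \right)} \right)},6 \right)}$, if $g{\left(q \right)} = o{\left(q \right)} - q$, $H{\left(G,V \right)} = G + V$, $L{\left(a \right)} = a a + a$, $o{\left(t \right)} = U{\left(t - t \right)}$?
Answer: $2197$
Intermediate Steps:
$U{\left(d \right)} = 3$ ($U{\left(d \right)} = 9 - 6 = 3$)
$o{\left(t \right)} = 3$
$L{\left(a \right)} = a + a^{2}$ ($L{\left(a \right)} = a^{2} + a = a + a^{2}$)
$g{\left(q \right)} = 3 - q$
$k{\left(O,E \right)} = 1 + 2 E$ ($k{\left(O,E \right)} = \left(3 - \left(2 - E\right)\right) + E = \left(3 + \left(-2 + E\right)\right) + E = \left(1 + E\right) + E = 1 + 2 E$)
$k^{3}{\left(H{\left(-1,L{\left(-5 \right)} \right)},6 \right)} = \left(1 + 2 \cdot 6\right)^{3} = \left(1 + 12\right)^{3} = 13^{3} = 2197$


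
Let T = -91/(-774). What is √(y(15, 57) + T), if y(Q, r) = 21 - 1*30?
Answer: 25*I*√946/258 ≈ 2.9803*I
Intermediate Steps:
y(Q, r) = -9 (y(Q, r) = 21 - 30 = -9)
T = 91/774 (T = -91*(-1/774) = 91/774 ≈ 0.11757)
√(y(15, 57) + T) = √(-9 + 91/774) = √(-6875/774) = 25*I*√946/258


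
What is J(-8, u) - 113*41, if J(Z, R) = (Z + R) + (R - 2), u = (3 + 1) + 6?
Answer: -4623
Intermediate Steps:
u = 10 (u = 4 + 6 = 10)
J(Z, R) = -2 + Z + 2*R (J(Z, R) = (R + Z) + (-2 + R) = -2 + Z + 2*R)
J(-8, u) - 113*41 = (-2 - 8 + 2*10) - 113*41 = (-2 - 8 + 20) - 4633 = 10 - 4633 = -4623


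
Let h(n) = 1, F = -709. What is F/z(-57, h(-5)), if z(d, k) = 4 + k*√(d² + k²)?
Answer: 1418/1617 - 3545*√130/3234 ≈ -11.621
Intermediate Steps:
F/z(-57, h(-5)) = -709/(4 + 1*√((-57)² + 1²)) = -709/(4 + 1*√(3249 + 1)) = -709/(4 + 1*√3250) = -709/(4 + 1*(5*√130)) = -709/(4 + 5*√130)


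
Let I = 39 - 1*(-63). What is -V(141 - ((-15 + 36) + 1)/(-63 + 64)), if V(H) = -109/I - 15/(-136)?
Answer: 23/24 ≈ 0.95833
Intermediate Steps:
I = 102 (I = 39 + 63 = 102)
V(H) = -23/24 (V(H) = -109/102 - 15/(-136) = -109*1/102 - 15*(-1/136) = -109/102 + 15/136 = -23/24)
-V(141 - ((-15 + 36) + 1)/(-63 + 64)) = -1*(-23/24) = 23/24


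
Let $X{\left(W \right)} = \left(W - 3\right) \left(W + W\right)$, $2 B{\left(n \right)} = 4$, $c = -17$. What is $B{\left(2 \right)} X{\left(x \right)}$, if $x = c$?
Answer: $1360$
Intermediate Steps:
$B{\left(n \right)} = 2$ ($B{\left(n \right)} = \frac{1}{2} \cdot 4 = 2$)
$x = -17$
$X{\left(W \right)} = 2 W \left(-3 + W\right)$ ($X{\left(W \right)} = \left(-3 + W\right) 2 W = 2 W \left(-3 + W\right)$)
$B{\left(2 \right)} X{\left(x \right)} = 2 \cdot 2 \left(-17\right) \left(-3 - 17\right) = 2 \cdot 2 \left(-17\right) \left(-20\right) = 2 \cdot 680 = 1360$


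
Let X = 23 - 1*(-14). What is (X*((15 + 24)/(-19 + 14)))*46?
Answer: -66378/5 ≈ -13276.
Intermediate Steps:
X = 37 (X = 23 + 14 = 37)
(X*((15 + 24)/(-19 + 14)))*46 = (37*((15 + 24)/(-19 + 14)))*46 = (37*(39/(-5)))*46 = (37*(39*(-⅕)))*46 = (37*(-39/5))*46 = -1443/5*46 = -66378/5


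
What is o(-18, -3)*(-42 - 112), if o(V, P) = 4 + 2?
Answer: -924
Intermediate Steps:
o(V, P) = 6
o(-18, -3)*(-42 - 112) = 6*(-42 - 112) = 6*(-154) = -924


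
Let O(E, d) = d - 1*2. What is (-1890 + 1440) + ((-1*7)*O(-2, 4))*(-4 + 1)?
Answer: -408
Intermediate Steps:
O(E, d) = -2 + d (O(E, d) = d - 2 = -2 + d)
(-1890 + 1440) + ((-1*7)*O(-2, 4))*(-4 + 1) = (-1890 + 1440) + ((-1*7)*(-2 + 4))*(-4 + 1) = -450 - 7*2*(-3) = -450 - 14*(-3) = -450 + 42 = -408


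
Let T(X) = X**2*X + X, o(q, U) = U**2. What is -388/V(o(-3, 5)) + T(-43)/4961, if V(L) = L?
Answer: -3913618/124025 ≈ -31.555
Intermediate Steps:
T(X) = X + X**3 (T(X) = X**3 + X = X + X**3)
-388/V(o(-3, 5)) + T(-43)/4961 = -388/(5**2) + (-43 + (-43)**3)/4961 = -388/25 + (-43 - 79507)*(1/4961) = -388*1/25 - 79550*1/4961 = -388/25 - 79550/4961 = -3913618/124025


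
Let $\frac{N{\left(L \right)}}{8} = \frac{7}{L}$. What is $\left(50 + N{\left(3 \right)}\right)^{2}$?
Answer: $\frac{42436}{9} \approx 4715.1$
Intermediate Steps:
$N{\left(L \right)} = \frac{56}{L}$ ($N{\left(L \right)} = 8 \frac{7}{L} = \frac{56}{L}$)
$\left(50 + N{\left(3 \right)}\right)^{2} = \left(50 + \frac{56}{3}\right)^{2} = \left(\frac{206}{3}\right)^{2} = \frac{42436}{9}$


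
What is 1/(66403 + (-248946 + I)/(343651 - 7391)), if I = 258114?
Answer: 84065/5582170487 ≈ 1.5060e-5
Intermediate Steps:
1/(66403 + (-248946 + I)/(343651 - 7391)) = 1/(66403 + (-248946 + 258114)/(343651 - 7391)) = 1/(66403 + 9168/336260) = 1/(66403 + 9168*(1/336260)) = 1/(66403 + 2292/84065) = 1/(5582170487/84065) = 84065/5582170487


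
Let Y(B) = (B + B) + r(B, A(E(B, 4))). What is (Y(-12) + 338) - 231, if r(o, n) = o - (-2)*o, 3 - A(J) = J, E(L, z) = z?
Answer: 47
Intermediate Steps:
A(J) = 3 - J
r(o, n) = 3*o (r(o, n) = o + 2*o = 3*o)
Y(B) = 5*B (Y(B) = (B + B) + 3*B = 2*B + 3*B = 5*B)
(Y(-12) + 338) - 231 = (5*(-12) + 338) - 231 = (-60 + 338) - 231 = 278 - 231 = 47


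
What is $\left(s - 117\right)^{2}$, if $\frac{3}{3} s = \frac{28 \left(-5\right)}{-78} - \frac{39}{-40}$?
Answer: $\frac{31754883601}{2433600} \approx 13049.0$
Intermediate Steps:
$s = \frac{4321}{1560}$ ($s = \frac{28 \left(-5\right)}{-78} - \frac{39}{-40} = \left(-140\right) \left(- \frac{1}{78}\right) - - \frac{39}{40} = \frac{70}{39} + \frac{39}{40} = \frac{4321}{1560} \approx 2.7699$)
$\left(s - 117\right)^{2} = \left(\frac{4321}{1560} - 117\right)^{2} = \left(- \frac{178199}{1560}\right)^{2} = \frac{31754883601}{2433600}$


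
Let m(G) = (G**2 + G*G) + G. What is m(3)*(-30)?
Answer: -630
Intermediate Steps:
m(G) = G + 2*G**2 (m(G) = (G**2 + G**2) + G = 2*G**2 + G = G + 2*G**2)
m(3)*(-30) = (3*(1 + 2*3))*(-30) = (3*(1 + 6))*(-30) = (3*7)*(-30) = 21*(-30) = -630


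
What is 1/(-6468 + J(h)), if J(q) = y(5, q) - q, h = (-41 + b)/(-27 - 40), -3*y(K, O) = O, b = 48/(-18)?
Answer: -603/3900728 ≈ -0.00015459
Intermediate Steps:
b = -8/3 (b = 48*(-1/18) = -8/3 ≈ -2.6667)
y(K, O) = -O/3
h = 131/201 (h = (-41 - 8/3)/(-27 - 40) = -131/3/(-67) = -131/3*(-1/67) = 131/201 ≈ 0.65174)
J(q) = -4*q/3 (J(q) = -q/3 - q = -4*q/3)
1/(-6468 + J(h)) = 1/(-6468 - 4/3*131/201) = 1/(-6468 - 524/603) = 1/(-3900728/603) = -603/3900728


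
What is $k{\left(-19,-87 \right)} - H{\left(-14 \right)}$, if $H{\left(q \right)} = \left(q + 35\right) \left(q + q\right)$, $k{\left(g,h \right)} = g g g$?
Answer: $-6271$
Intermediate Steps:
$k{\left(g,h \right)} = g^{3}$ ($k{\left(g,h \right)} = g^{2} g = g^{3}$)
$H{\left(q \right)} = 2 q \left(35 + q\right)$ ($H{\left(q \right)} = \left(35 + q\right) 2 q = 2 q \left(35 + q\right)$)
$k{\left(-19,-87 \right)} - H{\left(-14 \right)} = \left(-19\right)^{3} - 2 \left(-14\right) \left(35 - 14\right) = -6859 - 2 \left(-14\right) 21 = -6859 - -588 = -6859 + 588 = -6271$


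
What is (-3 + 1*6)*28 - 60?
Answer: 24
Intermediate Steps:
(-3 + 1*6)*28 - 60 = (-3 + 6)*28 - 60 = 3*28 - 60 = 84 - 60 = 24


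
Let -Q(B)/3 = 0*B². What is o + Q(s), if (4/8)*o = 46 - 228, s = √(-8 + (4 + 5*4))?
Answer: -364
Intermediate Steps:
s = 4 (s = √(-8 + (4 + 20)) = √(-8 + 24) = √16 = 4)
Q(B) = 0 (Q(B) = -0*B² = -3*0 = 0)
o = -364 (o = 2*(46 - 228) = 2*(-182) = -364)
o + Q(s) = -364 + 0 = -364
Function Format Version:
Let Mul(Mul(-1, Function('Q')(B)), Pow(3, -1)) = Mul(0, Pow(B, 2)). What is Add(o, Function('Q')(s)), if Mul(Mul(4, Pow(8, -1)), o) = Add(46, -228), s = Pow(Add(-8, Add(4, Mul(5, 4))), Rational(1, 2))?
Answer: -364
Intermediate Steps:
s = 4 (s = Pow(Add(-8, Add(4, 20)), Rational(1, 2)) = Pow(Add(-8, 24), Rational(1, 2)) = Pow(16, Rational(1, 2)) = 4)
Function('Q')(B) = 0 (Function('Q')(B) = Mul(-3, Mul(0, Pow(B, 2))) = Mul(-3, 0) = 0)
o = -364 (o = Mul(2, Add(46, -228)) = Mul(2, -182) = -364)
Add(o, Function('Q')(s)) = Add(-364, 0) = -364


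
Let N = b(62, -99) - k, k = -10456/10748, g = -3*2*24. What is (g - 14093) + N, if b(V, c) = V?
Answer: -38085611/2687 ≈ -14174.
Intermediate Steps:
g = -144 (g = -6*24 = -144)
k = -2614/2687 (k = -10456*1/10748 = -2614/2687 ≈ -0.97283)
N = 169208/2687 (N = 62 - 1*(-2614/2687) = 62 + 2614/2687 = 169208/2687 ≈ 62.973)
(g - 14093) + N = (-144 - 14093) + 169208/2687 = -14237 + 169208/2687 = -38085611/2687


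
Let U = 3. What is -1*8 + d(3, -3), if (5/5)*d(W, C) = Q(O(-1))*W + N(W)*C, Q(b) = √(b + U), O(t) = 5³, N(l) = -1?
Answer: -5 + 24*√2 ≈ 28.941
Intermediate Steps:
O(t) = 125
Q(b) = √(3 + b) (Q(b) = √(b + 3) = √(3 + b))
d(W, C) = -C + 8*W*√2 (d(W, C) = √(3 + 125)*W - C = √128*W - C = (8*√2)*W - C = 8*W*√2 - C = -C + 8*W*√2)
-1*8 + d(3, -3) = -1*8 + (-1*(-3) + 8*3*√2) = -8 + (3 + 24*√2) = -5 + 24*√2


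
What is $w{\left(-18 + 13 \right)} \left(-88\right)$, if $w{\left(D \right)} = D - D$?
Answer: $0$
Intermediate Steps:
$w{\left(D \right)} = 0$
$w{\left(-18 + 13 \right)} \left(-88\right) = 0 \left(-88\right) = 0$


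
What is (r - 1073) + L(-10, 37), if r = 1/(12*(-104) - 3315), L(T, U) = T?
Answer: -4941730/4563 ≈ -1083.0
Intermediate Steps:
r = -1/4563 (r = 1/(-1248 - 3315) = 1/(-4563) = -1/4563 ≈ -0.00021915)
(r - 1073) + L(-10, 37) = (-1/4563 - 1073) - 10 = -4896100/4563 - 10 = -4941730/4563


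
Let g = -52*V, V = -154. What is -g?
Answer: -8008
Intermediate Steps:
g = 8008 (g = -52*(-154) = 8008)
-g = -1*8008 = -8008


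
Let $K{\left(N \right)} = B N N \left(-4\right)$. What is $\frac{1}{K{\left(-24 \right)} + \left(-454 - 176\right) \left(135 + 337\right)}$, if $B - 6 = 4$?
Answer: $- \frac{1}{320400} \approx -3.1211 \cdot 10^{-6}$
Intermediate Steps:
$B = 10$ ($B = 6 + 4 = 10$)
$K{\left(N \right)} = - 40 N^{2}$ ($K{\left(N \right)} = 10 N N \left(-4\right) = 10 N^{2} \left(-4\right) = - 40 N^{2}$)
$\frac{1}{K{\left(-24 \right)} + \left(-454 - 176\right) \left(135 + 337\right)} = \frac{1}{- 40 \left(-24\right)^{2} + \left(-454 - 176\right) \left(135 + 337\right)} = \frac{1}{\left(-40\right) 576 - 297360} = \frac{1}{-23040 - 297360} = \frac{1}{-320400} = - \frac{1}{320400}$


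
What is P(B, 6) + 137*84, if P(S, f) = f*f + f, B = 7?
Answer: 11550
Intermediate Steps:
P(S, f) = f + f² (P(S, f) = f² + f = f + f²)
P(B, 6) + 137*84 = 6*(1 + 6) + 137*84 = 6*7 + 11508 = 42 + 11508 = 11550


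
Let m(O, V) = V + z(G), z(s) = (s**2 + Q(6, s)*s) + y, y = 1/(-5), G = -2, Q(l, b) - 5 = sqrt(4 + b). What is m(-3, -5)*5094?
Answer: -285264/5 - 10188*sqrt(2) ≈ -71461.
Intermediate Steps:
Q(l, b) = 5 + sqrt(4 + b)
y = -1/5 ≈ -0.20000
z(s) = -1/5 + s**2 + s*(5 + sqrt(4 + s)) (z(s) = (s**2 + (5 + sqrt(4 + s))*s) - 1/5 = (s**2 + s*(5 + sqrt(4 + s))) - 1/5 = -1/5 + s**2 + s*(5 + sqrt(4 + s)))
m(O, V) = -31/5 + V - 2*sqrt(2) (m(O, V) = V + (-1/5 + (-2)**2 - 2*(5 + sqrt(4 - 2))) = V + (-1/5 + 4 - 2*(5 + sqrt(2))) = V + (-1/5 + 4 + (-10 - 2*sqrt(2))) = V + (-31/5 - 2*sqrt(2)) = -31/5 + V - 2*sqrt(2))
m(-3, -5)*5094 = (-31/5 - 5 - 2*sqrt(2))*5094 = (-56/5 - 2*sqrt(2))*5094 = -285264/5 - 10188*sqrt(2)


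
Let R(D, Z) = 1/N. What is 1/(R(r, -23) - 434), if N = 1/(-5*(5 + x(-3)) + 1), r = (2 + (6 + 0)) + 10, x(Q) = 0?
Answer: -1/458 ≈ -0.0021834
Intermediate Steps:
r = 18 (r = (2 + 6) + 10 = 8 + 10 = 18)
N = -1/24 (N = 1/(-5*(5 + 0) + 1) = 1/(-5*5 + 1) = 1/(-25 + 1) = 1/(-24) = -1/24 ≈ -0.041667)
R(D, Z) = -24 (R(D, Z) = 1/(-1/24) = -24)
1/(R(r, -23) - 434) = 1/(-24 - 434) = 1/(-458) = -1/458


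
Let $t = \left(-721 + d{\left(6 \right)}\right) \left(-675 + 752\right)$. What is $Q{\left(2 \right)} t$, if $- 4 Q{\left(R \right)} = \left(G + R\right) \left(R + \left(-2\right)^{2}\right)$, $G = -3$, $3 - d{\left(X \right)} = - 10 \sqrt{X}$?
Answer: $-82929 + 1155 \sqrt{6} \approx -80100.0$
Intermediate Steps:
$d{\left(X \right)} = 3 + 10 \sqrt{X}$ ($d{\left(X \right)} = 3 - - 10 \sqrt{X} = 3 + 10 \sqrt{X}$)
$t = -55286 + 770 \sqrt{6}$ ($t = \left(-721 + \left(3 + 10 \sqrt{6}\right)\right) \left(-675 + 752\right) = \left(-718 + 10 \sqrt{6}\right) 77 = -55286 + 770 \sqrt{6} \approx -53400.0$)
$Q{\left(R \right)} = - \frac{\left(-3 + R\right) \left(4 + R\right)}{4}$ ($Q{\left(R \right)} = - \frac{\left(-3 + R\right) \left(R + \left(-2\right)^{2}\right)}{4} = - \frac{\left(-3 + R\right) \left(R + 4\right)}{4} = - \frac{\left(-3 + R\right) \left(4 + R\right)}{4}$)
$Q{\left(2 \right)} t = \left(3 - \frac{1}{2} - \frac{2^{2}}{4}\right) \left(-55286 + 770 \sqrt{6}\right) = \left(3 - \frac{1}{2} - 1\right) \left(-55286 + 770 \sqrt{6}\right) = \frac{3 \left(-55286 + 770 \sqrt{6}\right)}{2} = -82929 + 1155 \sqrt{6}$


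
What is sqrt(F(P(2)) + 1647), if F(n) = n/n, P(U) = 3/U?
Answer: 4*sqrt(103) ≈ 40.596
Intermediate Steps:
F(n) = 1
sqrt(F(P(2)) + 1647) = sqrt(1 + 1647) = sqrt(1648) = 4*sqrt(103)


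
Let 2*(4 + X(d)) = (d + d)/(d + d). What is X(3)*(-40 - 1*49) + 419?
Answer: 1461/2 ≈ 730.50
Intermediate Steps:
X(d) = -7/2 (X(d) = -4 + ((d + d)/(d + d))/2 = -4 + ((2*d)/((2*d)))/2 = -4 + ((2*d)*(1/(2*d)))/2 = -4 + (½)*1 = -4 + ½ = -7/2)
X(3)*(-40 - 1*49) + 419 = -7*(-40 - 1*49)/2 + 419 = -7*(-40 - 49)/2 + 419 = -7/2*(-89) + 419 = 623/2 + 419 = 1461/2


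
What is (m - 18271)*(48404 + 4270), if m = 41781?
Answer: 1238365740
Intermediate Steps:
(m - 18271)*(48404 + 4270) = (41781 - 18271)*(48404 + 4270) = 23510*52674 = 1238365740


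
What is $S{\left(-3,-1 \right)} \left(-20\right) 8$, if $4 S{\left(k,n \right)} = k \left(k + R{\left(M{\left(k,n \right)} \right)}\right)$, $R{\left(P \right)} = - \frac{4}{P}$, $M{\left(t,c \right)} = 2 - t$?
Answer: $-456$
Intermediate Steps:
$S{\left(k,n \right)} = \frac{k \left(k - \frac{4}{2 - k}\right)}{4}$
$S{\left(-3,-1 \right)} \left(-20\right) 8 = \frac{1}{4} \left(-3\right) \frac{1}{-2 - 3} \left(4 - 3 \left(-2 - 3\right)\right) \left(-20\right) 8 = \frac{1}{4} \left(-3\right) \frac{1}{-5} \left(4 - -15\right) \left(-20\right) 8 = \frac{1}{4} \left(-3\right) \left(- \frac{1}{5}\right) \left(4 + 15\right) \left(-20\right) 8 = \frac{1}{4} \left(-3\right) \left(- \frac{1}{5}\right) 19 \left(-20\right) 8 = \frac{57}{20} \left(-20\right) 8 = \left(-57\right) 8 = -456$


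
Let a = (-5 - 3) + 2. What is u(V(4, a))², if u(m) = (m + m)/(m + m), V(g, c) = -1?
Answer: 1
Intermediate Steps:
a = -6 (a = -8 + 2 = -6)
u(m) = 1 (u(m) = (2*m)/((2*m)) = (2*m)*(1/(2*m)) = 1)
u(V(4, a))² = 1² = 1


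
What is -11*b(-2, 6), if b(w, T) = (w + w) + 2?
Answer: 22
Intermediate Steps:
b(w, T) = 2 + 2*w (b(w, T) = 2*w + 2 = 2 + 2*w)
-11*b(-2, 6) = -11*(2 + 2*(-2)) = -11*(2 - 4) = -11*(-2) = 22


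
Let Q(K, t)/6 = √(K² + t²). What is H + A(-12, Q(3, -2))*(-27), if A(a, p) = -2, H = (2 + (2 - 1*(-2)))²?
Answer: 90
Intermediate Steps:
Q(K, t) = 6*√(K² + t²)
H = 36 (H = (2 + (2 + 2))² = (2 + 4)² = 6² = 36)
H + A(-12, Q(3, -2))*(-27) = 36 - 2*(-27) = 36 + 54 = 90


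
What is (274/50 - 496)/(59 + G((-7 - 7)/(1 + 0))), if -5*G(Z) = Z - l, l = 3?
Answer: -12263/1560 ≈ -7.8609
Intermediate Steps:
G(Z) = 3/5 - Z/5 (G(Z) = -(Z - 1*3)/5 = -(Z - 3)/5 = -(-3 + Z)/5 = 3/5 - Z/5)
(274/50 - 496)/(59 + G((-7 - 7)/(1 + 0))) = (274/50 - 496)/(59 + (3/5 - (-7 - 7)/(5*(1 + 0)))) = (274*(1/50) - 496)/(59 + (3/5 - (-14)/(5*1))) = (137/25 - 496)/(59 + (3/5 - (-14)/5)) = -12263/(25*(59 + (3/5 - 1/5*(-14)))) = -12263/(25*(59 + (3/5 + 14/5))) = -12263/(25*(59 + 17/5)) = -12263/(25*312/5) = -12263/25*5/312 = -12263/1560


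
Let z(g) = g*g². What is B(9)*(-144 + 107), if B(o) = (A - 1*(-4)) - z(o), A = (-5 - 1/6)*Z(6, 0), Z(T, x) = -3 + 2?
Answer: 159803/6 ≈ 26634.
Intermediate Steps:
Z(T, x) = -1
A = 31/6 (A = (-5 - 1/6)*(-1) = (-5 - 1*⅙)*(-1) = (-5 - ⅙)*(-1) = -31/6*(-1) = 31/6 ≈ 5.1667)
z(g) = g³
B(o) = 55/6 - o³ (B(o) = (31/6 - 1*(-4)) - o³ = (31/6 + 4) - o³ = 55/6 - o³)
B(9)*(-144 + 107) = (55/6 - 1*9³)*(-144 + 107) = (55/6 - 1*729)*(-37) = (55/6 - 729)*(-37) = -4319/6*(-37) = 159803/6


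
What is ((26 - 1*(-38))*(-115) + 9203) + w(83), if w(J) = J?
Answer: 1926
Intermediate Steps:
((26 - 1*(-38))*(-115) + 9203) + w(83) = ((26 - 1*(-38))*(-115) + 9203) + 83 = ((26 + 38)*(-115) + 9203) + 83 = (64*(-115) + 9203) + 83 = (-7360 + 9203) + 83 = 1843 + 83 = 1926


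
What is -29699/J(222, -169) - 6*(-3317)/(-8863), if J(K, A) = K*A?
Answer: -483460999/332522034 ≈ -1.4539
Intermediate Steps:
J(K, A) = A*K
-29699/J(222, -169) - 6*(-3317)/(-8863) = -29699/((-169*222)) - 6*(-3317)/(-8863) = -29699/(-37518) + 19902*(-1/8863) = -29699*(-1/37518) - 19902/8863 = 29699/37518 - 19902/8863 = -483460999/332522034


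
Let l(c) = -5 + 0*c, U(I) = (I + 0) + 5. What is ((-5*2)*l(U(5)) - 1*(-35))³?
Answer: 614125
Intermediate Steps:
U(I) = 5 + I (U(I) = I + 5 = 5 + I)
l(c) = -5 (l(c) = -5 + 0 = -5)
((-5*2)*l(U(5)) - 1*(-35))³ = (-5*2*(-5) - 1*(-35))³ = (-10*(-5) + 35)³ = (50 + 35)³ = 85³ = 614125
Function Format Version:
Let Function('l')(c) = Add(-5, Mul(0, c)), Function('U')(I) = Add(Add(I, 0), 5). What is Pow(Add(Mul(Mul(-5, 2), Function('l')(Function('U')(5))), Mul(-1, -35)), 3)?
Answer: 614125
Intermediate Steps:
Function('U')(I) = Add(5, I) (Function('U')(I) = Add(I, 5) = Add(5, I))
Function('l')(c) = -5 (Function('l')(c) = Add(-5, 0) = -5)
Pow(Add(Mul(Mul(-5, 2), Function('l')(Function('U')(5))), Mul(-1, -35)), 3) = Pow(Add(Mul(Mul(-5, 2), -5), Mul(-1, -35)), 3) = Pow(Add(Mul(-10, -5), 35), 3) = Pow(Add(50, 35), 3) = Pow(85, 3) = 614125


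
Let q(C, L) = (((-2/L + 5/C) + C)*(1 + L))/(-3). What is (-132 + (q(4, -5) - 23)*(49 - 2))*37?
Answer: -476708/15 ≈ -31781.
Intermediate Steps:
q(C, L) = -(1 + L)*(C - 2/L + 5/C)/3 (q(C, L) = ((C - 2/L + 5/C)*(1 + L))*(-1/3) = ((1 + L)*(C - 2/L + 5/C))*(-1/3) = -(1 + L)*(C - 2/L + 5/C)/3)
(-132 + (q(4, -5) - 23)*(49 - 2))*37 = (-132 + ((1/3)*(2*4 - 5*(-5)*(1 - 5) - 1*4*(-5)*(-2 + 4 + 4*(-5)))/(4*(-5)) - 23)*(49 - 2))*37 = (-132 + ((1/3)*(1/4)*(-1/5)*(8 - 5*(-5)*(-4) - 1*4*(-5)*(-2 + 4 - 20)) - 23)*47)*37 = (-132 + ((1/3)*(1/4)*(-1/5)*(8 - 100 - 1*4*(-5)*(-18)) - 23)*47)*37 = (-132 + ((1/3)*(1/4)*(-1/5)*(8 - 100 - 360) - 23)*47)*37 = (-132 + ((1/3)*(1/4)*(-1/5)*(-452) - 23)*47)*37 = (-132 + (113/15 - 23)*47)*37 = (-132 - 232/15*47)*37 = (-132 - 10904/15)*37 = -12884/15*37 = -476708/15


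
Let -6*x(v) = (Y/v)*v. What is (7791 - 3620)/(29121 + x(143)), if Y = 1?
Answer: 25026/174725 ≈ 0.14323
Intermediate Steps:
x(v) = -1/6 (x(v) = -1/v*v/6 = -v/(6*v) = -1/6*1 = -1/6)
(7791 - 3620)/(29121 + x(143)) = (7791 - 3620)/(29121 - 1/6) = 4171/(174725/6) = 4171*(6/174725) = 25026/174725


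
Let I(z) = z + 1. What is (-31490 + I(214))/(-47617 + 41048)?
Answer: 31275/6569 ≈ 4.7610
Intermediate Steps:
I(z) = 1 + z
(-31490 + I(214))/(-47617 + 41048) = (-31490 + (1 + 214))/(-47617 + 41048) = (-31490 + 215)/(-6569) = -31275*(-1/6569) = 31275/6569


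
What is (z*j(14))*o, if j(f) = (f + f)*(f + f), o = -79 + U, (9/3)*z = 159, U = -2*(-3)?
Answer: -3033296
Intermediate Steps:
U = 6
z = 53 (z = (1/3)*159 = 53)
o = -73 (o = -79 + 6 = -73)
j(f) = 4*f**2 (j(f) = (2*f)*(2*f) = 4*f**2)
(z*j(14))*o = (53*(4*14**2))*(-73) = (53*(4*196))*(-73) = (53*784)*(-73) = 41552*(-73) = -3033296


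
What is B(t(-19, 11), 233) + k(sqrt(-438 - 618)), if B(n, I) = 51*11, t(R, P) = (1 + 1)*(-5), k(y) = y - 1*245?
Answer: 316 + 4*I*sqrt(66) ≈ 316.0 + 32.496*I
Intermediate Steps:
k(y) = -245 + y (k(y) = y - 245 = -245 + y)
t(R, P) = -10 (t(R, P) = 2*(-5) = -10)
B(n, I) = 561
B(t(-19, 11), 233) + k(sqrt(-438 - 618)) = 561 + (-245 + sqrt(-438 - 618)) = 561 + (-245 + sqrt(-1056)) = 561 + (-245 + 4*I*sqrt(66)) = 316 + 4*I*sqrt(66)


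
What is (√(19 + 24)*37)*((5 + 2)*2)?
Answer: 518*√43 ≈ 3396.8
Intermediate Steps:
(√(19 + 24)*37)*((5 + 2)*2) = (√43*37)*(7*2) = (37*√43)*14 = 518*√43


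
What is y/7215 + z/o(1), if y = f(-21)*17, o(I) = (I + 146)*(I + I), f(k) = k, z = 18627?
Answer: 2131569/33670 ≈ 63.308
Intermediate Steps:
o(I) = 2*I*(146 + I) (o(I) = (146 + I)*(2*I) = 2*I*(146 + I))
y = -357 (y = -21*17 = -357)
y/7215 + z/o(1) = -357/7215 + 18627/((2*1*(146 + 1))) = -357*1/7215 + 18627/((2*1*147)) = -119/2405 + 18627/294 = -119/2405 + 18627*(1/294) = -119/2405 + 887/14 = 2131569/33670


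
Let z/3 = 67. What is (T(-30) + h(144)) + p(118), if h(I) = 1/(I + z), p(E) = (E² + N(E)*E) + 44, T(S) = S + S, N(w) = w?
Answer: 9602041/345 ≈ 27832.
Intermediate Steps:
z = 201 (z = 3*67 = 201)
T(S) = 2*S
p(E) = 44 + 2*E² (p(E) = (E² + E*E) + 44 = (E² + E²) + 44 = 2*E² + 44 = 44 + 2*E²)
h(I) = 1/(201 + I) (h(I) = 1/(I + 201) = 1/(201 + I))
(T(-30) + h(144)) + p(118) = (2*(-30) + 1/(201 + 144)) + (44 + 2*118²) = (-60 + 1/345) + (44 + 2*13924) = (-60 + 1/345) + (44 + 27848) = -20699/345 + 27892 = 9602041/345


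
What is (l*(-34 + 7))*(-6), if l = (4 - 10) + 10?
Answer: 648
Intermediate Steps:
l = 4 (l = -6 + 10 = 4)
(l*(-34 + 7))*(-6) = (4*(-34 + 7))*(-6) = (4*(-27))*(-6) = -108*(-6) = 648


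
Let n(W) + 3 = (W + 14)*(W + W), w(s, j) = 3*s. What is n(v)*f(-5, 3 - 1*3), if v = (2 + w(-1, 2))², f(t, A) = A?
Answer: 0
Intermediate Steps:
v = 1 (v = (2 + 3*(-1))² = (2 - 3)² = (-1)² = 1)
n(W) = -3 + 2*W*(14 + W) (n(W) = -3 + (W + 14)*(W + W) = -3 + (14 + W)*(2*W) = -3 + 2*W*(14 + W))
n(v)*f(-5, 3 - 1*3) = (-3 + 2*1² + 28*1)*(3 - 1*3) = (-3 + 2*1 + 28)*(3 - 3) = (-3 + 2 + 28)*0 = 27*0 = 0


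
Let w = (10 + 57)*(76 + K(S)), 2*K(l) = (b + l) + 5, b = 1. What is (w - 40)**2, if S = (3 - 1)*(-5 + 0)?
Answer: 24186724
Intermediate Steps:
S = -10 (S = 2*(-5) = -10)
K(l) = 3 + l/2 (K(l) = ((1 + l) + 5)/2 = (6 + l)/2 = 3 + l/2)
w = 4958 (w = (10 + 57)*(76 + (3 + (1/2)*(-10))) = 67*(76 + (3 - 5)) = 67*(76 - 2) = 67*74 = 4958)
(w - 40)**2 = (4958 - 40)**2 = 4918**2 = 24186724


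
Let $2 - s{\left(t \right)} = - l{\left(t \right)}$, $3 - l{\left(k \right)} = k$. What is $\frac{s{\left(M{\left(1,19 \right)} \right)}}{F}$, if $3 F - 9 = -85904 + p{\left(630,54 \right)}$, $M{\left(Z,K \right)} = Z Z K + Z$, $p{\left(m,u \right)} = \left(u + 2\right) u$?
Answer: $\frac{45}{82871} \approx 0.00054301$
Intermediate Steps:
$p{\left(m,u \right)} = u \left(2 + u\right)$ ($p{\left(m,u \right)} = \left(2 + u\right) u = u \left(2 + u\right)$)
$l{\left(k \right)} = 3 - k$
$M{\left(Z,K \right)} = Z + K Z^{2}$ ($M{\left(Z,K \right)} = Z^{2} K + Z = K Z^{2} + Z = Z + K Z^{2}$)
$s{\left(t \right)} = 5 - t$ ($s{\left(t \right)} = 2 - - (3 - t) = 2 - \left(-3 + t\right) = 5 - t$)
$F = - \frac{82871}{3}$ ($F = 3 + \frac{-85904 + 54 \left(2 + 54\right)}{3} = 3 + \frac{-85904 + 54 \cdot 56}{3} = 3 + \frac{-85904 + 3024}{3} = 3 + \frac{1}{3} \left(-82880\right) = 3 - \frac{82880}{3} = - \frac{82871}{3} \approx -27624.0$)
$\frac{s{\left(M{\left(1,19 \right)} \right)}}{F} = \frac{5 - 1 \left(1 + 19 \cdot 1\right)}{- \frac{82871}{3}} = \left(5 - 1 \left(1 + 19\right)\right) \left(- \frac{3}{82871}\right) = \left(5 - 1 \cdot 20\right) \left(- \frac{3}{82871}\right) = \left(5 - 20\right) \left(- \frac{3}{82871}\right) = \left(-15\right) \left(- \frac{3}{82871}\right) = \frac{45}{82871}$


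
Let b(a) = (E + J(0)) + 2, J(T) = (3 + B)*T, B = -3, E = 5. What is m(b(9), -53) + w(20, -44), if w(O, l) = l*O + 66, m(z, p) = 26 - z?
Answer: -795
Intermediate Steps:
J(T) = 0 (J(T) = (3 - 3)*T = 0*T = 0)
b(a) = 7 (b(a) = (5 + 0) + 2 = 5 + 2 = 7)
w(O, l) = 66 + O*l (w(O, l) = O*l + 66 = 66 + O*l)
m(b(9), -53) + w(20, -44) = (26 - 1*7) + (66 + 20*(-44)) = (26 - 7) + (66 - 880) = 19 - 814 = -795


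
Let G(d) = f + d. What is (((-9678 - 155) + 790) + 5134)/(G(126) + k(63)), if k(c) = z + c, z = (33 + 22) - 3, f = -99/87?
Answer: -113361/6956 ≈ -16.297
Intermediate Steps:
f = -33/29 (f = -99*1/87 = -33/29 ≈ -1.1379)
z = 52 (z = 55 - 3 = 52)
k(c) = 52 + c
G(d) = -33/29 + d
(((-9678 - 155) + 790) + 5134)/(G(126) + k(63)) = (((-9678 - 155) + 790) + 5134)/((-33/29 + 126) + (52 + 63)) = ((-9833 + 790) + 5134)/(3621/29 + 115) = (-9043 + 5134)/(6956/29) = -3909*29/6956 = -113361/6956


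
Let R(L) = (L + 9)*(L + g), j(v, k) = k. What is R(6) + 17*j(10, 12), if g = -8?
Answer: 174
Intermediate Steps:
R(L) = (-8 + L)*(9 + L) (R(L) = (L + 9)*(L - 8) = (9 + L)*(-8 + L) = (-8 + L)*(9 + L))
R(6) + 17*j(10, 12) = (-72 + 6 + 6**2) + 17*12 = (-72 + 6 + 36) + 204 = -30 + 204 = 174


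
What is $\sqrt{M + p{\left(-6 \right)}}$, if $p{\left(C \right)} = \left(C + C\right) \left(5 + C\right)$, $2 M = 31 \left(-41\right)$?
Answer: $\frac{i \sqrt{2494}}{2} \approx 24.97 i$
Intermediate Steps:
$M = - \frac{1271}{2}$ ($M = \frac{31 \left(-41\right)}{2} = \frac{1}{2} \left(-1271\right) = - \frac{1271}{2} \approx -635.5$)
$p{\left(C \right)} = 2 C \left(5 + C\right)$
$\sqrt{M + p{\left(-6 \right)}} = \sqrt{- \frac{1271}{2} + 2 \left(-6\right) \left(5 - 6\right)} = \sqrt{- \frac{1271}{2} + 2 \left(-6\right) \left(-1\right)} = \sqrt{- \frac{1271}{2} + 12} = \sqrt{- \frac{1247}{2}} = \frac{i \sqrt{2494}}{2}$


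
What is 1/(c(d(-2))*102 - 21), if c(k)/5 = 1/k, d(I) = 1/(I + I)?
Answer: -1/2061 ≈ -0.00048520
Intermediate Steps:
d(I) = 1/(2*I)
c(k) = 5/k
1/(c(d(-2))*102 - 21) = 1/((5/(((½)/(-2))))*102 - 21) = 1/((5/(((½)*(-½))))*102 - 21) = 1/((5/(-¼))*102 - 21) = 1/((5*(-4))*102 - 21) = 1/(-20*102 - 21) = 1/(-2040 - 21) = 1/(-2061) = -1/2061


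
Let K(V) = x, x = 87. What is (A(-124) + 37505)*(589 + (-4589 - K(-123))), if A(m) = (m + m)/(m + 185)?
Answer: -153266319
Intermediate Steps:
A(m) = 2*m/(185 + m) (A(m) = (2*m)/(185 + m) = 2*m/(185 + m))
K(V) = 87
(A(-124) + 37505)*(589 + (-4589 - K(-123))) = (2*(-124)/(185 - 124) + 37505)*(589 + (-4589 - 1*87)) = (2*(-124)/61 + 37505)*(589 + (-4589 - 87)) = (2*(-124)*(1/61) + 37505)*(589 - 4676) = (-248/61 + 37505)*(-4087) = (2287557/61)*(-4087) = -153266319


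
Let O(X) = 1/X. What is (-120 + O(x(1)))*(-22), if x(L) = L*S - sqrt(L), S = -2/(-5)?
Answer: 8030/3 ≈ 2676.7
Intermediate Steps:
S = 2/5 (S = -2*(-1/5) = 2/5 ≈ 0.40000)
x(L) = -sqrt(L) + 2*L/5 (x(L) = L*(2/5) - sqrt(L) = 2*L/5 - sqrt(L) = -sqrt(L) + 2*L/5)
(-120 + O(x(1)))*(-22) = (-120 + 1/(-sqrt(1) + (2/5)*1))*(-22) = (-120 + 1/(-1*1 + 2/5))*(-22) = (-120 + 1/(-1 + 2/5))*(-22) = (-120 + 1/(-3/5))*(-22) = (-120 - 5/3)*(-22) = -365/3*(-22) = 8030/3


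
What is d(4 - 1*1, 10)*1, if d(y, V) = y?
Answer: 3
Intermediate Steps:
d(4 - 1*1, 10)*1 = (4 - 1*1)*1 = (4 - 1)*1 = 3*1 = 3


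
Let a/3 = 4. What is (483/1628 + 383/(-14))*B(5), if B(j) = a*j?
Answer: -4625715/2849 ≈ -1623.6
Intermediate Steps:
a = 12 (a = 3*4 = 12)
B(j) = 12*j
(483/1628 + 383/(-14))*B(5) = (483/1628 + 383/(-14))*(12*5) = (483*(1/1628) + 383*(-1/14))*60 = (483/1628 - 383/14)*60 = -308381/11396*60 = -4625715/2849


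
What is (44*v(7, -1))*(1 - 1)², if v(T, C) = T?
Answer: 0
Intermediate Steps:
(44*v(7, -1))*(1 - 1)² = (44*7)*(1 - 1)² = 308*0² = 308*0 = 0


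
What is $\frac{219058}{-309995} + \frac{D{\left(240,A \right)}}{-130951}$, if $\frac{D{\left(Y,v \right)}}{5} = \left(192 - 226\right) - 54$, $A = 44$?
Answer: $- \frac{239911482}{341127355} \approx -0.70329$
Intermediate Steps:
$D{\left(Y,v \right)} = -440$ ($D{\left(Y,v \right)} = 5 \left(\left(192 - 226\right) - 54\right) = 5 \left(-34 - 54\right) = 5 \left(-88\right) = -440$)
$\frac{219058}{-309995} + \frac{D{\left(240,A \right)}}{-130951} = \frac{219058}{-309995} - \frac{440}{-130951} = 219058 \left(- \frac{1}{309995}\right) - - \frac{440}{130951} = - \frac{31294}{44285} + \frac{440}{130951} = - \frac{239911482}{341127355}$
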